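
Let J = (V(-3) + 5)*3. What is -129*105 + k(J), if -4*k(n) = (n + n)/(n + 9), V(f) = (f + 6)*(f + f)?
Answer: -270913/20 ≈ -13546.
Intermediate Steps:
V(f) = 2*f*(6 + f) (V(f) = (6 + f)*(2*f) = 2*f*(6 + f))
J = -39 (J = (2*(-3)*(6 - 3) + 5)*3 = (2*(-3)*3 + 5)*3 = (-18 + 5)*3 = -13*3 = -39)
k(n) = -n/(2*(9 + n)) (k(n) = -(n + n)/(4*(n + 9)) = -2*n/(4*(9 + n)) = -n/(2*(9 + n)))
-129*105 + k(J) = -129*105 - 1*(-39)/(18 + 2*(-39)) = -13545 - 1*(-39)/(18 - 78) = -13545 - 1*(-39)/(-60) = -13545 - 1*(-39)*(-1/60) = -13545 - 13/20 = -270913/20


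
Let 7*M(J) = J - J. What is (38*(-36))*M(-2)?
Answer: 0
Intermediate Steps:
M(J) = 0 (M(J) = (J - J)/7 = (⅐)*0 = 0)
(38*(-36))*M(-2) = (38*(-36))*0 = -1368*0 = 0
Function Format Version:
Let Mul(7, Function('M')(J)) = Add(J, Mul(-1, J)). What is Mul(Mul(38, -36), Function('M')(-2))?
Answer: 0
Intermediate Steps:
Function('M')(J) = 0 (Function('M')(J) = Mul(Rational(1, 7), Add(J, Mul(-1, J))) = Mul(Rational(1, 7), 0) = 0)
Mul(Mul(38, -36), Function('M')(-2)) = Mul(Mul(38, -36), 0) = Mul(-1368, 0) = 0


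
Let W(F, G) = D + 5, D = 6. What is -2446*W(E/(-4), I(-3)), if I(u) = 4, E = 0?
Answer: -26906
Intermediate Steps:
W(F, G) = 11 (W(F, G) = 6 + 5 = 11)
-2446*W(E/(-4), I(-3)) = -2446*11 = -26906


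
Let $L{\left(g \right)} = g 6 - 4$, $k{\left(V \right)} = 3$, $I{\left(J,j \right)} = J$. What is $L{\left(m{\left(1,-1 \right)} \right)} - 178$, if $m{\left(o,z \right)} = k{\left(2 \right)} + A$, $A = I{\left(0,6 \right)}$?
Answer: $-164$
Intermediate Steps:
$A = 0$
$m{\left(o,z \right)} = 3$ ($m{\left(o,z \right)} = 3 + 0 = 3$)
$L{\left(g \right)} = -4 + 6 g$ ($L{\left(g \right)} = 6 g - 4 = -4 + 6 g$)
$L{\left(m{\left(1,-1 \right)} \right)} - 178 = \left(-4 + 6 \cdot 3\right) - 178 = \left(-4 + 18\right) - 178 = 14 - 178 = -164$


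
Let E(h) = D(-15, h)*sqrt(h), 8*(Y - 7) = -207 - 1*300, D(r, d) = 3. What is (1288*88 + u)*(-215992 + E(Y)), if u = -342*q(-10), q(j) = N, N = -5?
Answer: -24850743568 + 172581*I*sqrt(902)/2 ≈ -2.4851e+10 + 2.5916e+6*I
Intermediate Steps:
q(j) = -5
Y = -451/8 (Y = 7 + (-207 - 1*300)/8 = 7 + (-207 - 300)/8 = 7 + (1/8)*(-507) = 7 - 507/8 = -451/8 ≈ -56.375)
u = 1710 (u = -342*(-5) = 1710)
E(h) = 3*sqrt(h)
(1288*88 + u)*(-215992 + E(Y)) = (1288*88 + 1710)*(-215992 + 3*sqrt(-451/8)) = (113344 + 1710)*(-215992 + 3*(I*sqrt(902)/4)) = 115054*(-215992 + 3*I*sqrt(902)/4) = -24850743568 + 172581*I*sqrt(902)/2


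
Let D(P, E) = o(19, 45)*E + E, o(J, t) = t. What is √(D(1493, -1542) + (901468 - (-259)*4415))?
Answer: √1974021 ≈ 1405.0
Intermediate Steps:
D(P, E) = 46*E (D(P, E) = 45*E + E = 46*E)
√(D(1493, -1542) + (901468 - (-259)*4415)) = √(46*(-1542) + (901468 - (-259)*4415)) = √(-70932 + (901468 - 1*(-1143485))) = √(-70932 + (901468 + 1143485)) = √(-70932 + 2044953) = √1974021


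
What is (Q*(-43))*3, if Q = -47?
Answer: 6063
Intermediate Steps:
(Q*(-43))*3 = -47*(-43)*3 = 2021*3 = 6063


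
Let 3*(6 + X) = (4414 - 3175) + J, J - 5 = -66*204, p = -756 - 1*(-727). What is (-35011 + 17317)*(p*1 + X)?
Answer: 72692850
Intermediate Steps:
p = -29 (p = -756 + 727 = -29)
J = -13459 (J = 5 - 66*204 = 5 - 13464 = -13459)
X = -12238/3 (X = -6 + ((4414 - 3175) - 13459)/3 = -6 + (1239 - 13459)/3 = -6 + (⅓)*(-12220) = -6 - 12220/3 = -12238/3 ≈ -4079.3)
(-35011 + 17317)*(p*1 + X) = (-35011 + 17317)*(-29*1 - 12238/3) = -17694*(-29 - 12238/3) = -17694*(-12325/3) = 72692850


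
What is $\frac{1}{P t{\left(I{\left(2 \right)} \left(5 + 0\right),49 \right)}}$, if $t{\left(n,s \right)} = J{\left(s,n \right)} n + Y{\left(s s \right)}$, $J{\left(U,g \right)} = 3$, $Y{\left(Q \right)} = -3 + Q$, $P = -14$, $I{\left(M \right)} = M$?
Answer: $- \frac{1}{33992} \approx -2.9419 \cdot 10^{-5}$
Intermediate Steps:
$t{\left(n,s \right)} = -3 + s^{2} + 3 n$ ($t{\left(n,s \right)} = 3 n + \left(-3 + s s\right) = 3 n + \left(-3 + s^{2}\right) = -3 + s^{2} + 3 n$)
$\frac{1}{P t{\left(I{\left(2 \right)} \left(5 + 0\right),49 \right)}} = \frac{1}{\left(-14\right) \left(-3 + 49^{2} + 3 \cdot 2 \left(5 + 0\right)\right)} = \frac{1}{\left(-14\right) \left(-3 + 2401 + 3 \cdot 2 \cdot 5\right)} = \frac{1}{\left(-14\right) \left(-3 + 2401 + 3 \cdot 10\right)} = \frac{1}{\left(-14\right) \left(-3 + 2401 + 30\right)} = \frac{1}{\left(-14\right) 2428} = \frac{1}{-33992} = - \frac{1}{33992}$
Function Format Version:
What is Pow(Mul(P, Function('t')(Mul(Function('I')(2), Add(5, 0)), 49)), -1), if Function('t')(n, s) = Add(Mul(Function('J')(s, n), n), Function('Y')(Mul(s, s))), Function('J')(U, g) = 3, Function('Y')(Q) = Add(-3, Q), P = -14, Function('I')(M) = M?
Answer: Rational(-1, 33992) ≈ -2.9419e-5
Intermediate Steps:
Function('t')(n, s) = Add(-3, Pow(s, 2), Mul(3, n)) (Function('t')(n, s) = Add(Mul(3, n), Add(-3, Mul(s, s))) = Add(Mul(3, n), Add(-3, Pow(s, 2))) = Add(-3, Pow(s, 2), Mul(3, n)))
Pow(Mul(P, Function('t')(Mul(Function('I')(2), Add(5, 0)), 49)), -1) = Pow(Mul(-14, Add(-3, Pow(49, 2), Mul(3, Mul(2, Add(5, 0))))), -1) = Pow(Mul(-14, Add(-3, 2401, Mul(3, Mul(2, 5)))), -1) = Pow(Mul(-14, Add(-3, 2401, Mul(3, 10))), -1) = Pow(Mul(-14, Add(-3, 2401, 30)), -1) = Pow(Mul(-14, 2428), -1) = Pow(-33992, -1) = Rational(-1, 33992)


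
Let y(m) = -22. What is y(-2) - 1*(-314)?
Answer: 292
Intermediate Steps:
y(-2) - 1*(-314) = -22 - 1*(-314) = -22 + 314 = 292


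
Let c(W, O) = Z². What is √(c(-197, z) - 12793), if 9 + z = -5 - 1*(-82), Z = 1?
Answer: 2*I*√3198 ≈ 113.1*I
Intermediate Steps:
z = 68 (z = -9 + (-5 - 1*(-82)) = -9 + (-5 + 82) = -9 + 77 = 68)
c(W, O) = 1 (c(W, O) = 1² = 1)
√(c(-197, z) - 12793) = √(1 - 12793) = √(-12792) = 2*I*√3198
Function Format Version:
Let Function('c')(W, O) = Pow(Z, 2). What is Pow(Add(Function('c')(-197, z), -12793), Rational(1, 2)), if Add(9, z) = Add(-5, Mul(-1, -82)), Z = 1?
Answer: Mul(2, I, Pow(3198, Rational(1, 2))) ≈ Mul(113.10, I)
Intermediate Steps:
z = 68 (z = Add(-9, Add(-5, Mul(-1, -82))) = Add(-9, Add(-5, 82)) = Add(-9, 77) = 68)
Function('c')(W, O) = 1 (Function('c')(W, O) = Pow(1, 2) = 1)
Pow(Add(Function('c')(-197, z), -12793), Rational(1, 2)) = Pow(Add(1, -12793), Rational(1, 2)) = Pow(-12792, Rational(1, 2)) = Mul(2, I, Pow(3198, Rational(1, 2)))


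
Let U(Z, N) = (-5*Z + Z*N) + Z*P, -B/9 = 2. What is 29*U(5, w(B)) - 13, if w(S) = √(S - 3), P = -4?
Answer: -1318 + 145*I*√21 ≈ -1318.0 + 664.47*I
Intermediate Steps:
B = -18 (B = -9*2 = -18)
w(S) = √(-3 + S)
U(Z, N) = -9*Z + N*Z (U(Z, N) = (-5*Z + Z*N) + Z*(-4) = (-5*Z + N*Z) - 4*Z = -9*Z + N*Z)
29*U(5, w(B)) - 13 = 29*(5*(-9 + √(-3 - 18))) - 13 = 29*(5*(-9 + √(-21))) - 13 = 29*(5*(-9 + I*√21)) - 13 = 29*(-45 + 5*I*√21) - 13 = (-1305 + 145*I*√21) - 13 = -1318 + 145*I*√21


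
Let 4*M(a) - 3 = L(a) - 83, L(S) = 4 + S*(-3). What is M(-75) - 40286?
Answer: -160995/4 ≈ -40249.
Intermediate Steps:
L(S) = 4 - 3*S
M(a) = -19 - 3*a/4 (M(a) = ¾ + ((4 - 3*a) - 83)/4 = ¾ + (-79 - 3*a)/4 = ¾ + (-79/4 - 3*a/4) = -19 - 3*a/4)
M(-75) - 40286 = (-19 - ¾*(-75)) - 40286 = (-19 + 225/4) - 40286 = 149/4 - 40286 = -160995/4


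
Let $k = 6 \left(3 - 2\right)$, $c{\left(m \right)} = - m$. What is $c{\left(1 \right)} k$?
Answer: $-6$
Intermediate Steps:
$k = 6$ ($k = 6 \cdot 1 = 6$)
$c{\left(1 \right)} k = \left(-1\right) 1 \cdot 6 = \left(-1\right) 6 = -6$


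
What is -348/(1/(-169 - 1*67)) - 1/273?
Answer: 22420943/273 ≈ 82128.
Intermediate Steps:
-348/(1/(-169 - 1*67)) - 1/273 = -348/(1/(-169 - 67)) - 1*1/273 = -348/(1/(-236)) - 1/273 = -348/(-1/236) - 1/273 = -348*(-236) - 1/273 = 82128 - 1/273 = 22420943/273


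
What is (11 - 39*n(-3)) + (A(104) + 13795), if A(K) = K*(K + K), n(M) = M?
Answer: 35555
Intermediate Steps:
A(K) = 2*K**2 (A(K) = K*(2*K) = 2*K**2)
(11 - 39*n(-3)) + (A(104) + 13795) = (11 - 39*(-3)) + (2*104**2 + 13795) = (11 + 117) + (2*10816 + 13795) = 128 + (21632 + 13795) = 128 + 35427 = 35555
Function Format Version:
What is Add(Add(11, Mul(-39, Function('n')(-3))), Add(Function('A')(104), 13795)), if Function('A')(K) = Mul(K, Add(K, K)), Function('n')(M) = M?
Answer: 35555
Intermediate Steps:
Function('A')(K) = Mul(2, Pow(K, 2)) (Function('A')(K) = Mul(K, Mul(2, K)) = Mul(2, Pow(K, 2)))
Add(Add(11, Mul(-39, Function('n')(-3))), Add(Function('A')(104), 13795)) = Add(Add(11, Mul(-39, -3)), Add(Mul(2, Pow(104, 2)), 13795)) = Add(Add(11, 117), Add(Mul(2, 10816), 13795)) = Add(128, Add(21632, 13795)) = Add(128, 35427) = 35555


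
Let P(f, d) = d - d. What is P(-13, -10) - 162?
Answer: -162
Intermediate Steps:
P(f, d) = 0
P(-13, -10) - 162 = 0 - 162 = -162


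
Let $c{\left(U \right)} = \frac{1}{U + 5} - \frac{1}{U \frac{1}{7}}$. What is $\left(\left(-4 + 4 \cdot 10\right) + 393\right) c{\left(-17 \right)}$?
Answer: $\frac{9581}{68} \approx 140.9$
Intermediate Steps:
$c{\left(U \right)} = \frac{1}{5 + U} - \frac{7}{U}$ ($c{\left(U \right)} = \frac{1}{5 + U} - \frac{1}{U \frac{1}{7}} = \frac{1}{5 + U} - \frac{1}{\frac{1}{7} U} = \frac{1}{5 + U} - \frac{7}{U}$)
$\left(\left(-4 + 4 \cdot 10\right) + 393\right) c{\left(-17 \right)} = \left(\left(-4 + 4 \cdot 10\right) + 393\right) \frac{-35 - -102}{\left(-17\right) \left(5 - 17\right)} = \left(\left(-4 + 40\right) + 393\right) \left(- \frac{-35 + 102}{17 \left(-12\right)}\right) = \left(36 + 393\right) \left(\left(- \frac{1}{17}\right) \left(- \frac{1}{12}\right) 67\right) = 429 \cdot \frac{67}{204} = \frac{9581}{68}$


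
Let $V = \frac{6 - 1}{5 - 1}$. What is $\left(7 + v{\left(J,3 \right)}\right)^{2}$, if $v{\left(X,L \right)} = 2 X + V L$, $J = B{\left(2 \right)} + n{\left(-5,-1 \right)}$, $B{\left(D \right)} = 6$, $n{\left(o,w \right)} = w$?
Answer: $\frac{6889}{16} \approx 430.56$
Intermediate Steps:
$V = \frac{5}{4} \approx 1.25$
$J = 5$ ($J = 6 - 1 = 5$)
$v{\left(X,L \right)} = 2 X + \frac{5 L}{4}$
$\left(7 + v{\left(J,3 \right)}\right)^{2} = \left(7 + \left(2 \cdot 5 + \frac{5}{4} \cdot 3\right)\right)^{2} = \left(7 + \left(10 + \frac{15}{4}\right)\right)^{2} = \left(7 + \frac{55}{4}\right)^{2} = \left(\frac{83}{4}\right)^{2} = \frac{6889}{16}$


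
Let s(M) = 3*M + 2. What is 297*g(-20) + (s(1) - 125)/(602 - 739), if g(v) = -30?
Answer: -1220550/137 ≈ -8909.1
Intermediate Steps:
s(M) = 2 + 3*M
297*g(-20) + (s(1) - 125)/(602 - 739) = 297*(-30) + ((2 + 3*1) - 125)/(602 - 739) = -8910 + ((2 + 3) - 125)/(-137) = -8910 + (5 - 125)*(-1/137) = -8910 - 120*(-1/137) = -8910 + 120/137 = -1220550/137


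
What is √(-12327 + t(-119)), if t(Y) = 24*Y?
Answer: 3*I*√1687 ≈ 123.22*I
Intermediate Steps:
√(-12327 + t(-119)) = √(-12327 + 24*(-119)) = √(-12327 - 2856) = √(-15183) = 3*I*√1687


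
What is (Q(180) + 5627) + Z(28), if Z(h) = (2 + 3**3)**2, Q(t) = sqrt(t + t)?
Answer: 6468 + 6*sqrt(10) ≈ 6487.0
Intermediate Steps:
Q(t) = sqrt(2)*sqrt(t) (Q(t) = sqrt(2*t) = sqrt(2)*sqrt(t))
Z(h) = 841 (Z(h) = (2 + 27)**2 = 29**2 = 841)
(Q(180) + 5627) + Z(28) = (sqrt(2)*sqrt(180) + 5627) + 841 = (sqrt(2)*(6*sqrt(5)) + 5627) + 841 = (6*sqrt(10) + 5627) + 841 = (5627 + 6*sqrt(10)) + 841 = 6468 + 6*sqrt(10)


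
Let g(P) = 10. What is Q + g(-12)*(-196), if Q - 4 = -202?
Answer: -2158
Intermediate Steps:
Q = -198 (Q = 4 - 202 = -198)
Q + g(-12)*(-196) = -198 + 10*(-196) = -198 - 1960 = -2158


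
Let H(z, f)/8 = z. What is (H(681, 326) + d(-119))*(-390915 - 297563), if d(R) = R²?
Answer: -13500365102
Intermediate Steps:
H(z, f) = 8*z
(H(681, 326) + d(-119))*(-390915 - 297563) = (8*681 + (-119)²)*(-390915 - 297563) = (5448 + 14161)*(-688478) = 19609*(-688478) = -13500365102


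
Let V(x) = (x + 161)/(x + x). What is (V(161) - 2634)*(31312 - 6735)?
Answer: -64711241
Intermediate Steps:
V(x) = (161 + x)/(2*x) (V(x) = (161 + x)/((2*x)) = (161 + x)*(1/(2*x)) = (161 + x)/(2*x))
(V(161) - 2634)*(31312 - 6735) = ((½)*(161 + 161)/161 - 2634)*(31312 - 6735) = ((½)*(1/161)*322 - 2634)*24577 = (1 - 2634)*24577 = -2633*24577 = -64711241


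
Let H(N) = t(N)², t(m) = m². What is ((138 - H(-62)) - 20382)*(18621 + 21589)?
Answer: -594970481800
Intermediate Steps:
H(N) = N⁴ (H(N) = (N²)² = N⁴)
((138 - H(-62)) - 20382)*(18621 + 21589) = ((138 - 1*(-62)⁴) - 20382)*(18621 + 21589) = ((138 - 1*14776336) - 20382)*40210 = ((138 - 14776336) - 20382)*40210 = (-14776198 - 20382)*40210 = -14796580*40210 = -594970481800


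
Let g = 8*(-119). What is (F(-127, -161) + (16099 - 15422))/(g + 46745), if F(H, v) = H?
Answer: 50/4163 ≈ 0.012011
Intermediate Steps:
g = -952
(F(-127, -161) + (16099 - 15422))/(g + 46745) = (-127 + (16099 - 15422))/(-952 + 46745) = (-127 + 677)/45793 = 550*(1/45793) = 50/4163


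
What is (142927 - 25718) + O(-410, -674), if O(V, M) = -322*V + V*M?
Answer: 525569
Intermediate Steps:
O(V, M) = -322*V + M*V
(142927 - 25718) + O(-410, -674) = (142927 - 25718) - 410*(-322 - 674) = 117209 - 410*(-996) = 117209 + 408360 = 525569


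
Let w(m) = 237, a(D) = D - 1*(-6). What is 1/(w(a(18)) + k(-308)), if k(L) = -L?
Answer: 1/545 ≈ 0.0018349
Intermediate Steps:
a(D) = 6 + D (a(D) = D + 6 = 6 + D)
1/(w(a(18)) + k(-308)) = 1/(237 - 1*(-308)) = 1/(237 + 308) = 1/545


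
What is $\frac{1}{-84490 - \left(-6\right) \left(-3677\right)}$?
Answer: $- \frac{1}{106552} \approx -9.3851 \cdot 10^{-6}$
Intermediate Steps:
$\frac{1}{-84490 - \left(-6\right) \left(-3677\right)} = \frac{1}{-84490 - 22062} = \frac{1}{-106552} = - \frac{1}{106552}$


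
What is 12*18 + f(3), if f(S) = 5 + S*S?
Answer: 230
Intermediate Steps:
f(S) = 5 + S**2
12*18 + f(3) = 12*18 + (5 + 3**2) = 216 + (5 + 9) = 216 + 14 = 230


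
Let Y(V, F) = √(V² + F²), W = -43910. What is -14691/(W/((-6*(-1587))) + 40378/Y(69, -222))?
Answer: -9221381578473525/4103337247512871 - 4481993998480986*√6005/4103337247512871 ≈ -86.890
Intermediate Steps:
Y(V, F) = √(F² + V²)
-14691/(W/((-6*(-1587))) + 40378/Y(69, -222)) = -14691/(-43910/((-6*(-1587))) + 40378/(√((-222)² + 69²))) = -14691/(-43910/9522 + 40378/(√(49284 + 4761))) = -14691/(-43910*1/9522 + 40378/(√54045)) = -14691/(-21955/4761 + 40378/((3*√6005))) = -14691/(-21955/4761 + 40378*(√6005/18015)) = -14691/(-21955/4761 + 40378*√6005/18015)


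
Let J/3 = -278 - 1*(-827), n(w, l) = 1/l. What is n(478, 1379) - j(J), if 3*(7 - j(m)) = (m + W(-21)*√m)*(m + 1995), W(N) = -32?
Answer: 2757242930/1379 - 116544*√183 ≈ 4.2287e+5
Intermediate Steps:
J = 1647 (J = 3*(-278 - 1*(-827)) = 3*(-278 + 827) = 3*549 = 1647)
j(m) = 7 - (1995 + m)*(m - 32*√m)/3 (j(m) = 7 - (m - 32*√m)*(m + 1995)/3 = 7 - (m - 32*√m)*(1995 + m)/3 = 7 - (1995 + m)*(m - 32*√m)/3)
n(478, 1379) - j(J) = 1/1379 - (7 - 665*1647 + 21280*√1647 - ⅓*1647² + 32*1647^(3/2)/3) = 1/1379 - (7 - 1095255 + 21280*(3*√183) - ⅓*2712609 + 32*(4941*√183)/3) = 1/1379 - (7 - 1095255 + 63840*√183 - 904203 + 52704*√183) = 1/1379 - (-1999451 + 116544*√183) = 1/1379 + (1999451 - 116544*√183) = 2757242930/1379 - 116544*√183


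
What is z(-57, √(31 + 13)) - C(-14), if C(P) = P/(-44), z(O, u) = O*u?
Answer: -7/22 - 114*√11 ≈ -378.41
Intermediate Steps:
C(P) = -P/44 (C(P) = P*(-1/44) = -P/44)
z(-57, √(31 + 13)) - C(-14) = -57*√(31 + 13) - (-1)*(-14)/44 = -114*√11 - 1*7/22 = -114*√11 - 7/22 = -7/22 - 114*√11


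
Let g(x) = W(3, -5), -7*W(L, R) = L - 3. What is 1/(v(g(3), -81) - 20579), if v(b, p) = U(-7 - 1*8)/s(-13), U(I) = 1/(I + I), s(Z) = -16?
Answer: -480/9877919 ≈ -4.8593e-5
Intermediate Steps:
W(L, R) = 3/7 - L/7 (W(L, R) = -(L - 3)/7 = -(-3 + L)/7 = 3/7 - L/7)
g(x) = 0 (g(x) = 3/7 - ⅐*3 = 3/7 - 3/7 = 0)
U(I) = 1/(2*I)
v(b, p) = 1/480 (v(b, p) = (1/(2*(-7 - 1*8)))/(-16) = (1/(2*(-7 - 8)))*(-1/16) = ((½)/(-15))*(-1/16) = ((½)*(-1/15))*(-1/16) = -1/30*(-1/16) = 1/480)
1/(v(g(3), -81) - 20579) = 1/(1/480 - 20579) = 1/(-9877919/480) = -480/9877919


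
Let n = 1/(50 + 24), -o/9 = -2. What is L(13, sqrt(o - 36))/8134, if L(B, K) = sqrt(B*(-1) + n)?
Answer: 31*I*sqrt(74)/601916 ≈ 0.00044304*I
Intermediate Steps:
o = 18 (o = -9*(-2) = 18)
n = 1/74 ≈ 0.013514
L(B, K) = sqrt(1/74 - B) (L(B, K) = sqrt(B*(-1) + 1/74) = sqrt(-B + 1/74) = sqrt(1/74 - B))
L(13, sqrt(o - 36))/8134 = (sqrt(74 - 5476*13)/74)/8134 = (sqrt(74 - 71188)/74)*(1/8134) = (sqrt(-71114)/74)*(1/8134) = ((31*I*sqrt(74))/74)*(1/8134) = (31*I*sqrt(74)/74)*(1/8134) = 31*I*sqrt(74)/601916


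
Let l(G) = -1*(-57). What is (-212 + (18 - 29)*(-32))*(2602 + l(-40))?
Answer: 372260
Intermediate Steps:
l(G) = 57
(-212 + (18 - 29)*(-32))*(2602 + l(-40)) = (-212 + (18 - 29)*(-32))*(2602 + 57) = (-212 - 11*(-32))*2659 = (-212 + 352)*2659 = 140*2659 = 372260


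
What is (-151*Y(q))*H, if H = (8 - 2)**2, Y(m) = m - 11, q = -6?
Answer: 92412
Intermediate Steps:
Y(m) = -11 + m
H = 36 (H = 6**2 = 36)
(-151*Y(q))*H = -151*(-11 - 6)*36 = -151*(-17)*36 = 2567*36 = 92412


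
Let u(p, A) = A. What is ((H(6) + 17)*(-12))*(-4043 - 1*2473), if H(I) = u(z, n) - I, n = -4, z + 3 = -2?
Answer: 547344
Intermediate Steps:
z = -5 (z = -3 - 2 = -5)
H(I) = -4 - I
((H(6) + 17)*(-12))*(-4043 - 1*2473) = (((-4 - 1*6) + 17)*(-12))*(-4043 - 1*2473) = (((-4 - 6) + 17)*(-12))*(-4043 - 2473) = ((-10 + 17)*(-12))*(-6516) = (7*(-12))*(-6516) = -84*(-6516) = 547344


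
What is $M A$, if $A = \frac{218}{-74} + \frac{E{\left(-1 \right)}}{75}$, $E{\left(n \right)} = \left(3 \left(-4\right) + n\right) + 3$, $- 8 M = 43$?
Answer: $\frac{73487}{4440} \approx 16.551$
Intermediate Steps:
$M = - \frac{43}{8}$ ($M = \left(- \frac{1}{8}\right) 43 = - \frac{43}{8} \approx -5.375$)
$E{\left(n \right)} = -9 + n$ ($E{\left(n \right)} = \left(-12 + n\right) + 3 = -9 + n$)
$A = - \frac{1709}{555}$ ($A = \frac{218}{-74} + \frac{-9 - 1}{75} = 218 \left(- \frac{1}{74}\right) - \frac{2}{15} = - \frac{109}{37} - \frac{2}{15} = - \frac{1709}{555} \approx -3.0793$)
$M A = \left(- \frac{43}{8}\right) \left(- \frac{1709}{555}\right) = \frac{73487}{4440}$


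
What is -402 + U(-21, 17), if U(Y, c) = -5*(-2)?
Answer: -392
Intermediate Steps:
U(Y, c) = 10
-402 + U(-21, 17) = -402 + 10 = -392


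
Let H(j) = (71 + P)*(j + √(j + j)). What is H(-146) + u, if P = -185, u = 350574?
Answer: 367218 - 228*I*√73 ≈ 3.6722e+5 - 1948.0*I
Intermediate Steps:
H(j) = -114*j - 114*√2*√j (H(j) = (71 - 185)*(j + √(j + j)) = -114*(j + √(2*j)) = -114*(j + √2*√j) = -114*j - 114*√2*√j)
H(-146) + u = (-114*(-146) - 114*√2*√(-146)) + 350574 = (16644 - 114*√2*I*√146) + 350574 = (16644 - 228*I*√73) + 350574 = 367218 - 228*I*√73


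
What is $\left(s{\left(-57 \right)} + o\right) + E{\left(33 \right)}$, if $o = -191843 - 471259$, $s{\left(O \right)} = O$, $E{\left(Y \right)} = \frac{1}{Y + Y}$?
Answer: $- \frac{43768493}{66} \approx -6.6316 \cdot 10^{5}$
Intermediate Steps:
$E{\left(Y \right)} = \frac{1}{2 Y}$
$o = -663102$ ($o = -191843 - 471259 = -663102$)
$\left(s{\left(-57 \right)} + o\right) + E{\left(33 \right)} = \left(-57 - 663102\right) + \frac{1}{2 \cdot 33} = -663159 + \frac{1}{2} \cdot \frac{1}{33} = -663159 + \frac{1}{66} = - \frac{43768493}{66}$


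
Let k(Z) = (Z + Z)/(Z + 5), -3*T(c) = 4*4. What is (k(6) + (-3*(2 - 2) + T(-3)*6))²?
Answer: 115600/121 ≈ 955.37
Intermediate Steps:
T(c) = -16/3 (T(c) = -4*4/3 = -⅓*16 = -16/3)
k(Z) = 2*Z/(5 + Z) (k(Z) = (2*Z)/(5 + Z) = 2*Z/(5 + Z))
(k(6) + (-3*(2 - 2) + T(-3)*6))² = (2*6/(5 + 6) + (-3*(2 - 2) - 16/3*6))² = (2*6/11 + (-3*0 - 32))² = (2*6*(1/11) + (0 - 32))² = (12/11 - 32)² = (-340/11)² = 115600/121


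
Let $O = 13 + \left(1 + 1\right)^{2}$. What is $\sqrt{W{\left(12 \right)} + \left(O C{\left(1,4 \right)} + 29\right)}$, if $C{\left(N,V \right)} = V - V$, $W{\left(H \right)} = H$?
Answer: $\sqrt{41} \approx 6.4031$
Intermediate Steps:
$C{\left(N,V \right)} = 0$
$O = 17$ ($O = 13 + 2^{2} = 13 + 4 = 17$)
$\sqrt{W{\left(12 \right)} + \left(O C{\left(1,4 \right)} + 29\right)} = \sqrt{12 + \left(17 \cdot 0 + 29\right)} = \sqrt{12 + \left(0 + 29\right)} = \sqrt{12 + 29} = \sqrt{41}$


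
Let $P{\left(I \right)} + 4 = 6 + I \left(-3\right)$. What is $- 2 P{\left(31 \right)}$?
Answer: $182$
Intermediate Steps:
$P{\left(I \right)} = 2 - 3 I$ ($P{\left(I \right)} = -4 + \left(6 + I \left(-3\right)\right) = -4 - \left(-6 + 3 I\right) = 2 - 3 I$)
$- 2 P{\left(31 \right)} = - 2 \left(2 - 93\right) = \left(-2\right) \left(-91\right) = 182$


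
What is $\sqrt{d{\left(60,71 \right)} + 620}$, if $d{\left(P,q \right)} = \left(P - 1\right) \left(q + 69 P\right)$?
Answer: $\sqrt{249069} \approx 499.07$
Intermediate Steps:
$d{\left(P,q \right)} = \left(-1 + P\right) \left(q + 69 P\right)$
$\sqrt{d{\left(60,71 \right)} + 620} = \sqrt{\left(\left(-1\right) 71 - 4140 + 69 \cdot 60^{2} + 60 \cdot 71\right) + 620} = \sqrt{\left(-71 - 4140 + 69 \cdot 3600 + 4260\right) + 620} = \sqrt{\left(-71 - 4140 + 248400 + 4260\right) + 620} = \sqrt{248449 + 620} = \sqrt{249069}$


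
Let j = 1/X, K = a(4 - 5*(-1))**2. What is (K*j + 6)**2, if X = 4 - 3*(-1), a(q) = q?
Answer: 15129/49 ≈ 308.75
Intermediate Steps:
K = 81 (K = (4 - 5*(-1))**2 = (4 + 5)**2 = 9**2 = 81)
X = 7 (X = 4 + 3 = 7)
j = 1/7 ≈ 0.14286
(K*j + 6)**2 = (81*(1/7) + 6)**2 = (81/7 + 6)**2 = (123/7)**2 = 15129/49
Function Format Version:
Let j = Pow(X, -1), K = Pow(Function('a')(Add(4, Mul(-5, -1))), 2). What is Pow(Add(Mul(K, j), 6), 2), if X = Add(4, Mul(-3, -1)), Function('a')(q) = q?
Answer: Rational(15129, 49) ≈ 308.75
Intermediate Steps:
K = 81 (K = Pow(Add(4, Mul(-5, -1)), 2) = Pow(Add(4, 5), 2) = Pow(9, 2) = 81)
X = 7 (X = Add(4, 3) = 7)
j = Rational(1, 7) (j = Pow(7, -1) = Rational(1, 7) ≈ 0.14286)
Pow(Add(Mul(K, j), 6), 2) = Pow(Add(Mul(81, Rational(1, 7)), 6), 2) = Pow(Add(Rational(81, 7), 6), 2) = Pow(Rational(123, 7), 2) = Rational(15129, 49)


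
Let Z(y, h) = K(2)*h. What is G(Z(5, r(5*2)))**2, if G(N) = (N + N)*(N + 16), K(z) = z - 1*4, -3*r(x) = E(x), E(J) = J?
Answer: 7398400/81 ≈ 91338.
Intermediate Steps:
r(x) = -x/3
K(z) = -4 + z (K(z) = z - 4 = -4 + z)
Z(y, h) = -2*h (Z(y, h) = (-4 + 2)*h = -2*h)
G(N) = 2*N*(16 + N) (G(N) = (2*N)*(16 + N) = 2*N*(16 + N))
G(Z(5, r(5*2)))**2 = (2*(-(-2)*5*2/3)*(16 - (-2)*5*2/3))**2 = (2*(-(-2)*10/3)*(16 - (-2)*10/3))**2 = (2*(-2*(-10/3))*(16 - 2*(-10/3)))**2 = (2*(20/3)*(16 + 20/3))**2 = (2*(20/3)*(68/3))**2 = (2720/9)**2 = 7398400/81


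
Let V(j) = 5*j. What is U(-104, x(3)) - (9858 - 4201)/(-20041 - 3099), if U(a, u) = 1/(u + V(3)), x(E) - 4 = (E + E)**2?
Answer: 13371/50908 ≈ 0.26265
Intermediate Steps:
x(E) = 4 + 4*E**2 (x(E) = 4 + (E + E)**2 = 4 + (2*E)**2 = 4 + 4*E**2)
U(a, u) = 1/(15 + u) (U(a, u) = 1/(u + 5*3) = 1/(u + 15) = 1/(15 + u))
U(-104, x(3)) - (9858 - 4201)/(-20041 - 3099) = 1/(15 + (4 + 4*3**2)) - (9858 - 4201)/(-20041 - 3099) = 1/(15 + (4 + 4*9)) - 5657/(-23140) = 1/(15 + (4 + 36)) - 5657*(-1)/23140 = 1/(15 + 40) - 1*(-5657/23140) = 1/55 + 5657/23140 = 13371/50908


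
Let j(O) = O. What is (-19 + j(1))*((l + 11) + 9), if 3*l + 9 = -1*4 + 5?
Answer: -312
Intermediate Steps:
l = -8/3 (l = -3 + (-1*4 + 5)/3 = -3 + (-4 + 5)/3 = -3 + (⅓)*1 = -3 + ⅓ = -8/3 ≈ -2.6667)
(-19 + j(1))*((l + 11) + 9) = (-19 + 1)*((-8/3 + 11) + 9) = -18*(25/3 + 9) = -18*52/3 = -312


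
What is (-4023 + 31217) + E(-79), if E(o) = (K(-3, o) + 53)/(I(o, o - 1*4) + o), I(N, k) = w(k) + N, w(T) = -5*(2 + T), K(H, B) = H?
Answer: 6716968/247 ≈ 27194.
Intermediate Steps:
w(T) = -10 - 5*T
I(N, k) = -10 + N - 5*k (I(N, k) = (-10 - 5*k) + N = -10 + N - 5*k)
E(o) = 50/(10 - 3*o) (E(o) = (-3 + 53)/((-10 + o - 5*(o - 1*4)) + o) = 50/((-10 + o - 5*(o - 4)) + o) = 50/((-10 + o - 5*(-4 + o)) + o) = 50/((-10 + o + (20 - 5*o)) + o) = 50/((10 - 4*o) + o) = 50/(10 - 3*o))
(-4023 + 31217) + E(-79) = (-4023 + 31217) - 50/(-10 + 3*(-79)) = 27194 - 50/(-10 - 237) = 27194 - 50/(-247) = 27194 - 50*(-1/247) = 27194 + 50/247 = 6716968/247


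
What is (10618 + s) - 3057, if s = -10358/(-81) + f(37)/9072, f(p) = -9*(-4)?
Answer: 17438381/2268 ≈ 7688.9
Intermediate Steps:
f(p) = 36
s = 290033/2268 (s = -10358/(-81) + 36/9072 = -10358*(-1/81) + 36*(1/9072) = 10358/81 + 1/252 = 290033/2268 ≈ 127.88)
(10618 + s) - 3057 = (10618 + 290033/2268) - 3057 = 24371657/2268 - 3057 = 17438381/2268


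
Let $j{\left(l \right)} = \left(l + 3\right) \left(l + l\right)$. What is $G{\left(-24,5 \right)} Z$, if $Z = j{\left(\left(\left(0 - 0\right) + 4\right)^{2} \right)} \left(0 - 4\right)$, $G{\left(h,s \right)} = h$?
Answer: $58368$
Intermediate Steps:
$j{\left(l \right)} = 2 l \left(3 + l\right)$ ($j{\left(l \right)} = \left(3 + l\right) 2 l = 2 l \left(3 + l\right)$)
$Z = -2432$ ($Z = 2 \left(\left(0 - 0\right) + 4\right)^{2} \left(3 + \left(\left(0 - 0\right) + 4\right)^{2}\right) \left(0 - 4\right) = 2 \left(\left(0 + 0\right) + 4\right)^{2} \left(3 + \left(\left(0 + 0\right) + 4\right)^{2}\right) \left(0 - 4\right) = 2 \left(0 + 4\right)^{2} \left(3 + \left(0 + 4\right)^{2}\right) \left(0 - 4\right) = 2 \cdot 4^{2} \left(3 + 4^{2}\right) \left(-4\right) = 2 \cdot 16 \left(3 + 16\right) \left(-4\right) = 2 \cdot 16 \cdot 19 \left(-4\right) = 608 \left(-4\right) = -2432$)
$G{\left(-24,5 \right)} Z = \left(-24\right) \left(-2432\right) = 58368$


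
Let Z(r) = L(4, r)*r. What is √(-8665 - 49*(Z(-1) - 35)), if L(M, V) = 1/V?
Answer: I*√6999 ≈ 83.66*I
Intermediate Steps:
Z(r) = 1 (Z(r) = r/r = 1)
√(-8665 - 49*(Z(-1) - 35)) = √(-8665 - 49*(1 - 35)) = √(-8665 - 49*(-34)) = √(-8665 + 1666) = √(-6999) = I*√6999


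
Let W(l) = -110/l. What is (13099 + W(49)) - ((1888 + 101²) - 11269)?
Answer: 601561/49 ≈ 12277.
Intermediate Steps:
(13099 + W(49)) - ((1888 + 101²) - 11269) = (13099 - 110/49) - ((1888 + 101²) - 11269) = (13099 - 110*1/49) - ((1888 + 10201) - 11269) = (13099 - 110/49) - (12089 - 11269) = 641741/49 - 1*820 = 641741/49 - 820 = 601561/49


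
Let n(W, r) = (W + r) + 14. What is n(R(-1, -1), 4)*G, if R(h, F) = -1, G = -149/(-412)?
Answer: 2533/412 ≈ 6.1481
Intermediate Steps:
G = 149/412 (G = -149*(-1/412) = 149/412 ≈ 0.36165)
n(W, r) = 14 + W + r
n(R(-1, -1), 4)*G = (14 - 1 + 4)*(149/412) = 17*(149/412) = 2533/412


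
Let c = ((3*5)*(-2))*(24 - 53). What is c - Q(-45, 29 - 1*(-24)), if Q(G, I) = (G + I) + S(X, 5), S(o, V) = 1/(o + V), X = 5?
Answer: 8619/10 ≈ 861.90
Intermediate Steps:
c = 870 (c = (15*(-2))*(-29) = -30*(-29) = 870)
S(o, V) = 1/(V + o)
Q(G, I) = 1/10 + G + I (Q(G, I) = (G + I) + 1/(5 + 5) = (G + I) + 1/10 = 1/10 + G + I)
c - Q(-45, 29 - 1*(-24)) = 870 - (1/10 - 45 + (29 - 1*(-24))) = 870 - (1/10 - 45 + (29 + 24)) = 870 - (1/10 - 45 + 53) = 870 - 1*81/10 = 870 - 81/10 = 8619/10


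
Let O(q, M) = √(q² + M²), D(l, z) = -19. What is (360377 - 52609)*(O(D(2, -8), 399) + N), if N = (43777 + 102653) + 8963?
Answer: 47824992824 + 5847592*√442 ≈ 4.7948e+10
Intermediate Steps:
O(q, M) = √(M² + q²)
N = 155393 (N = 146430 + 8963 = 155393)
(360377 - 52609)*(O(D(2, -8), 399) + N) = (360377 - 52609)*(√(399² + (-19)²) + 155393) = 307768*(√(159201 + 361) + 155393) = 307768*(√159562 + 155393) = 307768*(19*√442 + 155393) = 307768*(155393 + 19*√442) = 47824992824 + 5847592*√442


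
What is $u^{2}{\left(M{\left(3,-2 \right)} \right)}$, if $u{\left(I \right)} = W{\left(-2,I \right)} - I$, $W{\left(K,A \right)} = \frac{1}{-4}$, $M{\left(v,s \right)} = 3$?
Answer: $\frac{169}{16} \approx 10.563$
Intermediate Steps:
$W{\left(K,A \right)} = - \frac{1}{4}$
$u{\left(I \right)} = - \frac{1}{4} - I$
$u^{2}{\left(M{\left(3,-2 \right)} \right)} = \left(- \frac{1}{4} - 3\right)^{2} = \left(- \frac{13}{4}\right)^{2} = \frac{169}{16}$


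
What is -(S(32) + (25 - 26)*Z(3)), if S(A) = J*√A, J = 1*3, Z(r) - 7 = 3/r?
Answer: 8 - 12*√2 ≈ -8.9706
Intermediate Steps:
Z(r) = 7 + 3/r
J = 3
S(A) = 3*√A
-(S(32) + (25 - 26)*Z(3)) = -(3*√32 + (25 - 26)*(7 + 3/3)) = -(3*(4*√2) - (7 + 3*(⅓))) = -(12*√2 - (7 + 1)) = -(12*√2 - 1*8) = -(12*√2 - 8) = -(-8 + 12*√2) = 8 - 12*√2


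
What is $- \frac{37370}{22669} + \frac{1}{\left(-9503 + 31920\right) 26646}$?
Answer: $- \frac{22321974762671}{13540723746558} \approx -1.6485$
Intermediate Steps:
$- \frac{37370}{22669} + \frac{1}{\left(-9503 + 31920\right) 26646} = \left(-37370\right) \frac{1}{22669} + \frac{1}{22417} \cdot \frac{1}{26646} = - \frac{37370}{22669} + \frac{1}{22417} \cdot \frac{1}{26646} = - \frac{37370}{22669} + \frac{1}{597323382} = - \frac{22321974762671}{13540723746558}$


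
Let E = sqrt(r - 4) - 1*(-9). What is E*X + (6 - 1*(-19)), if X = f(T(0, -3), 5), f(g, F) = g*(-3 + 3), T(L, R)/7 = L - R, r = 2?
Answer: 25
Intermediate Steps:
T(L, R) = -7*R + 7*L (T(L, R) = 7*(L - R) = -7*R + 7*L)
f(g, F) = 0 (f(g, F) = g*0 = 0)
X = 0
E = 9 + I*sqrt(2) (E = sqrt(2 - 4) - 1*(-9) = sqrt(-2) + 9 = I*sqrt(2) + 9 = 9 + I*sqrt(2) ≈ 9.0 + 1.4142*I)
E*X + (6 - 1*(-19)) = (9 + I*sqrt(2))*0 + (6 - 1*(-19)) = 0 + (6 + 19) = 0 + 25 = 25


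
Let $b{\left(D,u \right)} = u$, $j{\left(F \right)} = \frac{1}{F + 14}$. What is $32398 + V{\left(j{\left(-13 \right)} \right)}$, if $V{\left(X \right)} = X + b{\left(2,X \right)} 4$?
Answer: $32403$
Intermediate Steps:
$j{\left(F \right)} = \frac{1}{14 + F}$
$V{\left(X \right)} = 5 X$ ($V{\left(X \right)} = X + X 4 = X + 4 X = 5 X$)
$32398 + V{\left(j{\left(-13 \right)} \right)} = 32398 + \frac{5}{14 - 13} = 32398 + \frac{5}{1} = 32398 + 5 \cdot 1 = 32398 + 5 = 32403$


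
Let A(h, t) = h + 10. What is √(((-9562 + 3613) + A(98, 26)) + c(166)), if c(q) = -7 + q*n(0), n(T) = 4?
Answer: 72*I ≈ 72.0*I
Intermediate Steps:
A(h, t) = 10 + h
c(q) = -7 + 4*q (c(q) = -7 + q*4 = -7 + 4*q)
√(((-9562 + 3613) + A(98, 26)) + c(166)) = √(((-9562 + 3613) + (10 + 98)) + (-7 + 4*166)) = √((-5949 + 108) + (-7 + 664)) = √(-5841 + 657) = √(-5184) = 72*I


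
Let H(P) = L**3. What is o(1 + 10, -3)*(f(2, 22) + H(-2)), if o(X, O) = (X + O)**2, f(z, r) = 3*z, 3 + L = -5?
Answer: -32384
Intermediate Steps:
L = -8 (L = -3 - 5 = -8)
H(P) = -512 (H(P) = (-8)**3 = -512)
o(X, O) = (O + X)**2
o(1 + 10, -3)*(f(2, 22) + H(-2)) = (-3 + (1 + 10))**2*(3*2 - 512) = (-3 + 11)**2*(6 - 512) = 8**2*(-506) = 64*(-506) = -32384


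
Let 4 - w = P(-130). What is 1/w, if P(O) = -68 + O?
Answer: 1/202 ≈ 0.0049505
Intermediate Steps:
w = 202 (w = 4 - (-68 - 130) = 4 - 1*(-198) = 4 + 198 = 202)
1/w = 1/202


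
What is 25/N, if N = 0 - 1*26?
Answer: -25/26 ≈ -0.96154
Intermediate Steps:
N = -26 (N = 0 - 26 = -26)
25/N = 25/(-26) = 25*(-1/26) = -25/26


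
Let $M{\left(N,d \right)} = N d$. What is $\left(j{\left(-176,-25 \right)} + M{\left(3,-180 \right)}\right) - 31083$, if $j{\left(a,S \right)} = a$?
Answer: $-31799$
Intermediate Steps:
$\left(j{\left(-176,-25 \right)} + M{\left(3,-180 \right)}\right) - 31083 = \left(-176 + 3 \left(-180\right)\right) - 31083 = \left(-176 - 540\right) - 31083 = -716 - 31083 = -31799$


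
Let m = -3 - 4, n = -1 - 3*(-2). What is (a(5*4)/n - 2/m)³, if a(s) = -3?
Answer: -1331/42875 ≈ -0.031044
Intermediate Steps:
n = 5 (n = -1 + 6 = 5)
m = -7
(a(5*4)/n - 2/m)³ = (-3/5 - 2/(-7))³ = (-3*⅕ - 2*(-⅐))³ = (-⅗ + 2/7)³ = (-11/35)³ = -1331/42875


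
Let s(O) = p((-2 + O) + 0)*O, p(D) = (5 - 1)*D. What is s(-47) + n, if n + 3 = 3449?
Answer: 12658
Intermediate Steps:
p(D) = 4*D
n = 3446 (n = -3 + 3449 = 3446)
s(O) = O*(-8 + 4*O) (s(O) = (4*((-2 + O) + 0))*O = (4*(-2 + O))*O = (-8 + 4*O)*O = O*(-8 + 4*O))
s(-47) + n = 4*(-47)*(-2 - 47) + 3446 = 4*(-47)*(-49) + 3446 = 9212 + 3446 = 12658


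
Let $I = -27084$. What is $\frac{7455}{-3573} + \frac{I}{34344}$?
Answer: $- \frac{3266719}{1136214} \approx -2.8751$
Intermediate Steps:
$\frac{7455}{-3573} + \frac{I}{34344} = \frac{7455}{-3573} - \frac{27084}{34344} = 7455 \left(- \frac{1}{3573}\right) - \frac{2257}{2862} = - \frac{2485}{1191} - \frac{2257}{2862} = - \frac{3266719}{1136214}$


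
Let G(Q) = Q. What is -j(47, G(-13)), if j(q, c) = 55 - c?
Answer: -68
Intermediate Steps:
-j(47, G(-13)) = -(55 - 1*(-13)) = -(55 + 13) = -1*68 = -68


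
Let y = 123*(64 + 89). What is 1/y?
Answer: 1/18819 ≈ 5.3138e-5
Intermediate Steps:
y = 18819 (y = 123*153 = 18819)
1/y = 1/18819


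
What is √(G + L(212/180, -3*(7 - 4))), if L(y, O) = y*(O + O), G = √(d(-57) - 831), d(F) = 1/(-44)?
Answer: √(-256520 + 550*I*√402215)/110 ≈ 2.7003 + 5.3378*I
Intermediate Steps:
d(F) = -1/44
G = I*√402215/22 (G = √(-1/44 - 831) = √(-36565/44) = I*√402215/22 ≈ 28.827*I)
L(y, O) = 2*O*y (L(y, O) = y*(2*O) = 2*O*y)
√(G + L(212/180, -3*(7 - 4))) = √(I*√402215/22 + 2*(-3*(7 - 4))*(212/180)) = √(I*√402215/22 + 2*(-3*3)*(212*(1/180))) = √(I*√402215/22 + 2*(-9)*(53/45)) = √(I*√402215/22 - 106/5) = √(-106/5 + I*√402215/22)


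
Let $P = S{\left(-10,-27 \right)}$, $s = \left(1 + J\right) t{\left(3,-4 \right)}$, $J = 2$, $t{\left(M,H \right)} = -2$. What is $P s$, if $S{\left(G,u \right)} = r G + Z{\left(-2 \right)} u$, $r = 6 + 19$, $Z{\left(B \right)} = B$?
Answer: $1176$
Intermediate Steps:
$r = 25$
$S{\left(G,u \right)} = - 2 u + 25 G$ ($S{\left(G,u \right)} = 25 G - 2 u = - 2 u + 25 G$)
$s = -6$ ($s = \left(1 + 2\right) \left(-2\right) = 3 \left(-2\right) = -6$)
$P = -196$ ($P = \left(-2\right) \left(-27\right) + 25 \left(-10\right) = 54 - 250 = -196$)
$P s = \left(-196\right) \left(-6\right) = 1176$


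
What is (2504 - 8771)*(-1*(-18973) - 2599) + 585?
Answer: -102615273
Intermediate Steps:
(2504 - 8771)*(-1*(-18973) - 2599) + 585 = -6267*(18973 - 2599) + 585 = -6267*16374 + 585 = -102615858 + 585 = -102615273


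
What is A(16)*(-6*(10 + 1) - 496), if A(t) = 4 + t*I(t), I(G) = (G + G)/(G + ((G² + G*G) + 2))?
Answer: -739592/265 ≈ -2790.9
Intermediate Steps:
I(G) = 2*G/(2 + G + 2*G²) (I(G) = (2*G)/(G + ((G² + G²) + 2)) = (2*G)/(G + (2*G² + 2)) = (2*G)/(G + (2 + 2*G²)) = (2*G)/(2 + G + 2*G²) = 2*G/(2 + G + 2*G²))
A(t) = 4 + 2*t²/(2 + t + 2*t²) (A(t) = 4 + t*(2*t/(2 + t + 2*t²)) = 4 + 2*t²/(2 + t + 2*t²))
A(16)*(-6*(10 + 1) - 496) = (2*(4 + 2*16 + 5*16²)/(2 + 16 + 2*16²))*(-6*(10 + 1) - 496) = (2*(4 + 32 + 5*256)/(2 + 16 + 2*256))*(-6*11 - 496) = (2*(4 + 32 + 1280)/(2 + 16 + 512))*(-66 - 496) = (2*1316/530)*(-562) = (2*(1/530)*1316)*(-562) = (1316/265)*(-562) = -739592/265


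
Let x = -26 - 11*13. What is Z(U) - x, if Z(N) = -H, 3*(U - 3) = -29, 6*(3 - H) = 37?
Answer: 1033/6 ≈ 172.17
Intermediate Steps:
H = -19/6 (H = 3 - ⅙*37 = 3 - 37/6 = -19/6 ≈ -3.1667)
U = -20/3 (U = 3 + (⅓)*(-29) = 3 - 29/3 = -20/3 ≈ -6.6667)
Z(N) = 19/6 (Z(N) = -1*(-19/6) = 19/6)
x = -169 (x = -26 - 143 = -169)
Z(U) - x = 19/6 - 1*(-169) = 19/6 + 169 = 1033/6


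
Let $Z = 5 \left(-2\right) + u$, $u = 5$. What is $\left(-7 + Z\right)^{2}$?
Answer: $144$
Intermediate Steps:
$Z = -5$ ($Z = 5 \left(-2\right) + 5 = -10 + 5 = -5$)
$\left(-7 + Z\right)^{2} = \left(-7 - 5\right)^{2} = \left(-12\right)^{2} = 144$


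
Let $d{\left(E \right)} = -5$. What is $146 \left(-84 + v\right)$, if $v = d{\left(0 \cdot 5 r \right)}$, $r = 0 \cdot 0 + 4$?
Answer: $-12994$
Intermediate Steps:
$r = 4$ ($r = 0 + 4 = 4$)
$v = -5$
$146 \left(-84 + v\right) = 146 \left(-84 - 5\right) = 146 \left(-89\right) = -12994$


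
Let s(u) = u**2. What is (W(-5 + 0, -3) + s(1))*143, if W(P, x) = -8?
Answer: -1001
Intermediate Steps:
(W(-5 + 0, -3) + s(1))*143 = (-8 + 1**2)*143 = (-8 + 1)*143 = -7*143 = -1001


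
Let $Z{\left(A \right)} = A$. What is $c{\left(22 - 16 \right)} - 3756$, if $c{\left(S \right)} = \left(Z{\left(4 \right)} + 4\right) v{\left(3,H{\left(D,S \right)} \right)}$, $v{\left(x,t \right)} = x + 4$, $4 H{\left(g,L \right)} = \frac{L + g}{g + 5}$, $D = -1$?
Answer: $-3700$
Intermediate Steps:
$H{\left(g,L \right)} = \frac{L + g}{4 \left(5 + g\right)}$ ($H{\left(g,L \right)} = \frac{\left(L + g\right) \frac{1}{g + 5}}{4} = \frac{\left(L + g\right) \frac{1}{5 + g}}{4} = \frac{\frac{1}{5 + g} \left(L + g\right)}{4} = \frac{L + g}{4 \left(5 + g\right)}$)
$v{\left(x,t \right)} = 4 + x$
$c{\left(S \right)} = 56$ ($c{\left(S \right)} = \left(4 + 4\right) \left(4 + 3\right) = 8 \cdot 7 = 56$)
$c{\left(22 - 16 \right)} - 3756 = 56 - 3756 = -3700$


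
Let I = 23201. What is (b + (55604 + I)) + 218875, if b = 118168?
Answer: 415848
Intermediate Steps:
(b + (55604 + I)) + 218875 = (118168 + (55604 + 23201)) + 218875 = (118168 + 78805) + 218875 = 196973 + 218875 = 415848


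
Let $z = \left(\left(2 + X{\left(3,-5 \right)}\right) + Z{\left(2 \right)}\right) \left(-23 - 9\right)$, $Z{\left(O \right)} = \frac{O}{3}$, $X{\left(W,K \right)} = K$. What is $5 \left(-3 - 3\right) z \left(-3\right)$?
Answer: $6720$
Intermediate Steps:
$Z{\left(O \right)} = \frac{O}{3}$ ($Z{\left(O \right)} = O \frac{1}{3} = \frac{O}{3}$)
$z = \frac{224}{3}$ ($z = \left(\left(2 - 5\right) + \frac{1}{3} \cdot 2\right) \left(-23 - 9\right) = \left(-3 + \frac{2}{3}\right) \left(-32\right) = \left(- \frac{7}{3}\right) \left(-32\right) = \frac{224}{3} \approx 74.667$)
$5 \left(-3 - 3\right) z \left(-3\right) = 5 \left(-3 - 3\right) \frac{224}{3} \left(-3\right) = 5 \left(-6\right) \frac{224}{3} \left(-3\right) = \left(-30\right) \frac{224}{3} \left(-3\right) = \left(-2240\right) \left(-3\right) = 6720$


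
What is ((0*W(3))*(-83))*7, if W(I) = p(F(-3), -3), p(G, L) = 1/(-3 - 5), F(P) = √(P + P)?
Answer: 0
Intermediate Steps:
F(P) = √2*√P (F(P) = √(2*P) = √2*√P)
p(G, L) = -⅛ (p(G, L) = 1/(-8) = -⅛)
W(I) = -⅛
((0*W(3))*(-83))*7 = ((0*(-⅛))*(-83))*7 = (0*(-83))*7 = 0*7 = 0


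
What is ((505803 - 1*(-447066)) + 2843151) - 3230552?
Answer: 565468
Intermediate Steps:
((505803 - 1*(-447066)) + 2843151) - 3230552 = ((505803 + 447066) + 2843151) - 3230552 = (952869 + 2843151) - 3230552 = 3796020 - 3230552 = 565468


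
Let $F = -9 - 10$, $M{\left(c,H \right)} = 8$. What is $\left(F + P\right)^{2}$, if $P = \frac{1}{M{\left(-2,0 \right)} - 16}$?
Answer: $\frac{23409}{64} \approx 365.77$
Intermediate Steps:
$F = -19$
$P = - \frac{1}{8}$ ($P = \frac{1}{8 - 16} = \frac{1}{-8} = - \frac{1}{8} \approx -0.125$)
$\left(F + P\right)^{2} = \left(-19 - \frac{1}{8}\right)^{2} = \left(- \frac{153}{8}\right)^{2} = \frac{23409}{64}$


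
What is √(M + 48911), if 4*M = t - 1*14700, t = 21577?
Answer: 19*√561/2 ≈ 225.01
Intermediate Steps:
M = 6877/4 (M = (21577 - 1*14700)/4 = (21577 - 14700)/4 = (¼)*6877 = 6877/4 ≈ 1719.3)
√(M + 48911) = √(6877/4 + 48911) = √(202521/4) = 19*√561/2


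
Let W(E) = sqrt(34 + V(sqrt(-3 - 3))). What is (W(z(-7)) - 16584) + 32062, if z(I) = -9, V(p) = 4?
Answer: 15478 + sqrt(38) ≈ 15484.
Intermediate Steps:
W(E) = sqrt(38) (W(E) = sqrt(34 + 4) = sqrt(38))
(W(z(-7)) - 16584) + 32062 = (sqrt(38) - 16584) + 32062 = (-16584 + sqrt(38)) + 32062 = 15478 + sqrt(38)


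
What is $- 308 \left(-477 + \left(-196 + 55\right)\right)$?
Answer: $190344$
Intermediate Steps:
$- 308 \left(-477 + \left(-196 + 55\right)\right) = - 308 \left(-477 - 141\right) = \left(-308\right) \left(-618\right) = 190344$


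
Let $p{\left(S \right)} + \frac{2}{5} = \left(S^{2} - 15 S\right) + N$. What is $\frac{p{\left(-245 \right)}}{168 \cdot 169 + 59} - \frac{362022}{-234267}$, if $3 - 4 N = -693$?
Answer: $\frac{42105607622}{11108550695} \approx 3.7904$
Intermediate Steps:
$N = 174$ ($N = \frac{3}{4} - - \frac{693}{4} = \frac{3}{4} + \frac{693}{4} = 174$)
$p{\left(S \right)} = \frac{868}{5} + S^{2} - 15 S$ ($p{\left(S \right)} = - \frac{2}{5} + \left(\left(S^{2} - 15 S\right) + 174\right) = - \frac{2}{5} + \left(174 + S^{2} - 15 S\right) = \frac{868}{5} + S^{2} - 15 S$)
$\frac{p{\left(-245 \right)}}{168 \cdot 169 + 59} - \frac{362022}{-234267} = \frac{\frac{868}{5} + \left(-245\right)^{2} - -3675}{168 \cdot 169 + 59} - \frac{362022}{-234267} = \frac{\frac{868}{5} + 60025 + 3675}{28392 + 59} - - \frac{120674}{78089} = \frac{319368}{5 \cdot 28451} + \frac{120674}{78089} = \frac{319368}{5} \cdot \frac{1}{28451} + \frac{120674}{78089} = \frac{319368}{142255} + \frac{120674}{78089} = \frac{42105607622}{11108550695}$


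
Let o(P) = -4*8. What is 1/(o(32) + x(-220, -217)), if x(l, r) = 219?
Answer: 1/187 ≈ 0.0053476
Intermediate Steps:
o(P) = -32
1/(o(32) + x(-220, -217)) = 1/(-32 + 219) = 1/187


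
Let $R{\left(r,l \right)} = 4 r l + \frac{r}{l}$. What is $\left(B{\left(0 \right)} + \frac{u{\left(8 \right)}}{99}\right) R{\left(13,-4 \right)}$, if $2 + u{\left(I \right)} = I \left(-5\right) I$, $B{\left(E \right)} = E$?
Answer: $\frac{136045}{198} \approx 687.1$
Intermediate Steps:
$u{\left(I \right)} = -2 - 5 I^{2}$ ($u{\left(I \right)} = -2 + I \left(-5\right) I = -2 + - 5 I I = -2 - 5 I^{2}$)
$R{\left(r,l \right)} = \frac{r}{l} + 4 l r$ ($R{\left(r,l \right)} = 4 l r + \frac{r}{l} = \frac{r}{l} + 4 l r$)
$\left(B{\left(0 \right)} + \frac{u{\left(8 \right)}}{99}\right) R{\left(13,-4 \right)} = \left(0 + \frac{-2 - 5 \cdot 8^{2}}{99}\right) \left(\frac{13}{-4} + 4 \left(-4\right) 13\right) = \left(0 + \left(-2 - 320\right) \frac{1}{99}\right) \left(13 \left(- \frac{1}{4}\right) - 208\right) = \left(0 + \left(-2 - 320\right) \frac{1}{99}\right) \left(- \frac{13}{4} - 208\right) = \left(0 - \frac{322}{99}\right) \left(- \frac{845}{4}\right) = \left(- \frac{322}{99}\right) \left(- \frac{845}{4}\right) = \frac{136045}{198}$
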